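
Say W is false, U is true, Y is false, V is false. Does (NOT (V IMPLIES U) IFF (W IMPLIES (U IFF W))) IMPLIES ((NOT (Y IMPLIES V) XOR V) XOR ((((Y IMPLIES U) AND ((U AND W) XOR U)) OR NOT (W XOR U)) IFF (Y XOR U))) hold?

Substituting W=false, U=true, Y=false, V=false:
V IMPLIES U = false IMPLIES true = true
NOT (V IMPLIES U) = NOT true = false
U IFF W = true IFF false = false
W IMPLIES (U IFF W) = false IMPLIES false = true
NOT (V IMPLIES U) IFF (W IMPLIES (U IFF W)) = false IFF true = false
Y IMPLIES V = false IMPLIES false = true
NOT (Y IMPLIES V) = NOT true = false
NOT (Y IMPLIES V) XOR V = false XOR false = false
Y IMPLIES U = false IMPLIES true = true
U AND W = true AND false = false
(U AND W) XOR U = false XOR true = true
(Y IMPLIES U) AND ((U AND W) XOR U) = true AND true = true
W XOR U = false XOR true = true
NOT (W XOR U) = NOT true = false
((Y IMPLIES U) AND ((U AND W) XOR U)) OR NOT (W XOR U) = true OR false = true
Y XOR U = false XOR true = true
(((Y IMPLIES U) AND ((U AND W) XOR U)) OR NOT (W XOR U)) IFF (Y XOR U) = true IFF true = true
(NOT (Y IMPLIES V) XOR V) XOR ((((Y IMPLIES U) AND ((U AND W) XOR U)) OR NOT (W XOR U)) IFF (Y XOR U)) = false XOR true = true
(NOT (V IMPLIES U) IFF (W IMPLIES (U IFF W))) IMPLIES ((NOT (Y IMPLIES V) XOR V) XOR ((((Y IMPLIES U) AND ((U AND W) XOR U)) OR NOT (W XOR U)) IFF (Y XOR U))) = false IMPLIES true = true

true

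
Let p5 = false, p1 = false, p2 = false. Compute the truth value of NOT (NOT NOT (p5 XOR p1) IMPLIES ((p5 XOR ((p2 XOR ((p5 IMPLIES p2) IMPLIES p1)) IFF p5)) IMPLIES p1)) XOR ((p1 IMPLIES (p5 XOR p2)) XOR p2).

p5 XOR p1 = false XOR false = false
NOT (p5 XOR p1) = NOT false = true
NOT NOT (p5 XOR p1) = NOT true = false
p5 IMPLIES p2 = false IMPLIES false = true
(p5 IMPLIES p2) IMPLIES p1 = true IMPLIES false = false
p2 XOR ((p5 IMPLIES p2) IMPLIES p1) = false XOR false = false
(p2 XOR ((p5 IMPLIES p2) IMPLIES p1)) IFF p5 = false IFF false = true
p5 XOR ((p2 XOR ((p5 IMPLIES p2) IMPLIES p1)) IFF p5) = false XOR true = true
(p5 XOR ((p2 XOR ((p5 IMPLIES p2) IMPLIES p1)) IFF p5)) IMPLIES p1 = true IMPLIES false = false
NOT NOT (p5 XOR p1) IMPLIES ((p5 XOR ((p2 XOR ((p5 IMPLIES p2) IMPLIES p1)) IFF p5)) IMPLIES p1) = false IMPLIES false = true
NOT (NOT NOT (p5 XOR p1) IMPLIES ((p5 XOR ((p2 XOR ((p5 IMPLIES p2) IMPLIES p1)) IFF p5)) IMPLIES p1)) = NOT true = false
p5 XOR p2 = false XOR false = false
p1 IMPLIES (p5 XOR p2) = false IMPLIES false = true
(p1 IMPLIES (p5 XOR p2)) XOR p2 = true XOR false = true
NOT (NOT NOT (p5 XOR p1) IMPLIES ((p5 XOR ((p2 XOR ((p5 IMPLIES p2) IMPLIES p1)) IFF p5)) IMPLIES p1)) XOR ((p1 IMPLIES (p5 XOR p2)) XOR p2) = false XOR true = true

true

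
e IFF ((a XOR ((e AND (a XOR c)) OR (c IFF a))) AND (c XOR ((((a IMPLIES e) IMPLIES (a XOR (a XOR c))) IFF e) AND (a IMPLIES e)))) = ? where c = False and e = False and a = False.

False

a XOR c = False XOR False = False
e AND (a XOR c) = False AND False = False
c IFF a = False IFF False = True
(e AND (a XOR c)) OR (c IFF a) = False OR True = True
a XOR ((e AND (a XOR c)) OR (c IFF a)) = False XOR True = True
a IMPLIES e = False IMPLIES False = True
a XOR c = False XOR False = False
a XOR (a XOR c) = False XOR False = False
(a IMPLIES e) IMPLIES (a XOR (a XOR c)) = True IMPLIES False = False
((a IMPLIES e) IMPLIES (a XOR (a XOR c))) IFF e = False IFF False = True
a IMPLIES e = False IMPLIES False = True
(((a IMPLIES e) IMPLIES (a XOR (a XOR c))) IFF e) AND (a IMPLIES e) = True AND True = True
c XOR ((((a IMPLIES e) IMPLIES (a XOR (a XOR c))) IFF e) AND (a IMPLIES e)) = False XOR True = True
(a XOR ((e AND (a XOR c)) OR (c IFF a))) AND (c XOR ((((a IMPLIES e) IMPLIES (a XOR (a XOR c))) IFF e) AND (a IMPLIES e))) = True AND True = True
e IFF ((a XOR ((e AND (a XOR c)) OR (c IFF a))) AND (c XOR ((((a IMPLIES e) IMPLIES (a XOR (a XOR c))) IFF e) AND (a IMPLIES e)))) = False IFF True = False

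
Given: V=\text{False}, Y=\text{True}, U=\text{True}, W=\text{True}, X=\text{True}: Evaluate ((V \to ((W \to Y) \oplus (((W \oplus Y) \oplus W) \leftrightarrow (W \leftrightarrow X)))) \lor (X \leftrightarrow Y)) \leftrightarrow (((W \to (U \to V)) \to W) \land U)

\text{True}

W \to Y = \text{True} \to \text{True} = \text{True}
W \oplus Y = \text{True} \oplus \text{True} = \text{False}
(W \oplus Y) \oplus W = \text{False} \oplus \text{True} = \text{True}
W \leftrightarrow X = \text{True} \leftrightarrow \text{True} = \text{True}
((W \oplus Y) \oplus W) \leftrightarrow (W \leftrightarrow X) = \text{True} \leftrightarrow \text{True} = \text{True}
(W \to Y) \oplus (((W \oplus Y) \oplus W) \leftrightarrow (W \leftrightarrow X)) = \text{True} \oplus \text{True} = \text{False}
V \to ((W \to Y) \oplus (((W \oplus Y) \oplus W) \leftrightarrow (W \leftrightarrow X))) = \text{False} \to \text{False} = \text{True}
X \leftrightarrow Y = \text{True} \leftrightarrow \text{True} = \text{True}
(V \to ((W \to Y) \oplus (((W \oplus Y) \oplus W) \leftrightarrow (W \leftrightarrow X)))) \lor (X \leftrightarrow Y) = \text{True} \lor \text{True} = \text{True}
U \to V = \text{True} \to \text{False} = \text{False}
W \to (U \to V) = \text{True} \to \text{False} = \text{False}
(W \to (U \to V)) \to W = \text{False} \to \text{True} = \text{True}
((W \to (U \to V)) \to W) \land U = \text{True} \land \text{True} = \text{True}
((V \to ((W \to Y) \oplus (((W \oplus Y) \oplus W) \leftrightarrow (W \leftrightarrow X)))) \lor (X \leftrightarrow Y)) \leftrightarrow (((W \to (U \to V)) \to W) \land U) = \text{True} \leftrightarrow \text{True} = \text{True}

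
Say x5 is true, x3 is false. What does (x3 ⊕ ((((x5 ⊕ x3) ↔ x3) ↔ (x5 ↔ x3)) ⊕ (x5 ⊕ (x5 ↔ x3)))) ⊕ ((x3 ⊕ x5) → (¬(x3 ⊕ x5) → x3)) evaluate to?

True

x5 ⊕ x3 = True ⊕ False = True
(x5 ⊕ x3) ↔ x3 = True ↔ False = False
x5 ↔ x3 = True ↔ False = False
((x5 ⊕ x3) ↔ x3) ↔ (x5 ↔ x3) = False ↔ False = True
x5 ↔ x3 = True ↔ False = False
x5 ⊕ (x5 ↔ x3) = True ⊕ False = True
(((x5 ⊕ x3) ↔ x3) ↔ (x5 ↔ x3)) ⊕ (x5 ⊕ (x5 ↔ x3)) = True ⊕ True = False
x3 ⊕ ((((x5 ⊕ x3) ↔ x3) ↔ (x5 ↔ x3)) ⊕ (x5 ⊕ (x5 ↔ x3))) = False ⊕ False = False
x3 ⊕ x5 = False ⊕ True = True
x3 ⊕ x5 = False ⊕ True = True
¬(x3 ⊕ x5) = ¬True = False
¬(x3 ⊕ x5) → x3 = False → False = True
(x3 ⊕ x5) → (¬(x3 ⊕ x5) → x3) = True → True = True
(x3 ⊕ ((((x5 ⊕ x3) ↔ x3) ↔ (x5 ↔ x3)) ⊕ (x5 ⊕ (x5 ↔ x3)))) ⊕ ((x3 ⊕ x5) → (¬(x3 ⊕ x5) → x3)) = False ⊕ True = True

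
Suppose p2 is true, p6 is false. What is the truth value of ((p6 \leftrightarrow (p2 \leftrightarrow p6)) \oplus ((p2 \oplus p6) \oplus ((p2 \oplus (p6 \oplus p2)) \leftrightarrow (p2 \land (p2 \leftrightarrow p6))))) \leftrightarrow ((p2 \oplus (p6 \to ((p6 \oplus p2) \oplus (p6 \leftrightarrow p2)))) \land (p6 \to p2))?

p2 \leftrightarrow p6 = T \leftrightarrow F = F
p6 \leftrightarrow (p2 \leftrightarrow p6) = F \leftrightarrow F = T
p2 \oplus p6 = T \oplus F = T
p6 \oplus p2 = F \oplus T = T
p2 \oplus (p6 \oplus p2) = T \oplus T = F
p2 \leftrightarrow p6 = T \leftrightarrow F = F
p2 \land (p2 \leftrightarrow p6) = T \land F = F
(p2 \oplus (p6 \oplus p2)) \leftrightarrow (p2 \land (p2 \leftrightarrow p6)) = F \leftrightarrow F = T
(p2 \oplus p6) \oplus ((p2 \oplus (p6 \oplus p2)) \leftrightarrow (p2 \land (p2 \leftrightarrow p6))) = T \oplus T = F
(p6 \leftrightarrow (p2 \leftrightarrow p6)) \oplus ((p2 \oplus p6) \oplus ((p2 \oplus (p6 \oplus p2)) \leftrightarrow (p2 \land (p2 \leftrightarrow p6)))) = T \oplus F = T
p6 \oplus p2 = F \oplus T = T
p6 \leftrightarrow p2 = F \leftrightarrow T = F
(p6 \oplus p2) \oplus (p6 \leftrightarrow p2) = T \oplus F = T
p6 \to ((p6 \oplus p2) \oplus (p6 \leftrightarrow p2)) = F \to T = T
p2 \oplus (p6 \to ((p6 \oplus p2) \oplus (p6 \leftrightarrow p2))) = T \oplus T = F
p6 \to p2 = F \to T = T
(p2 \oplus (p6 \to ((p6 \oplus p2) \oplus (p6 \leftrightarrow p2)))) \land (p6 \to p2) = F \land T = F
((p6 \leftrightarrow (p2 \leftrightarrow p6)) \oplus ((p2 \oplus p6) \oplus ((p2 \oplus (p6 \oplus p2)) \leftrightarrow (p2 \land (p2 \leftrightarrow p6))))) \leftrightarrow ((p2 \oplus (p6 \to ((p6 \oplus p2) \oplus (p6 \leftrightarrow p2)))) \land (p6 \to p2)) = T \leftrightarrow F = F

F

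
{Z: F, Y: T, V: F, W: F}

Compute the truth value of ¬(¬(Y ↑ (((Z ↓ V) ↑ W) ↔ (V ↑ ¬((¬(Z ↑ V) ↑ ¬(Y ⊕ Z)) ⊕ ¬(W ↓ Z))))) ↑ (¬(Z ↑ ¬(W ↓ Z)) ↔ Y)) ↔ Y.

Z ↓ V = F ↓ F = T
(Z ↓ V) ↑ W = T ↑ F = T
Z ↑ V = F ↑ F = T
¬(Z ↑ V) = ¬T = F
Y ⊕ Z = T ⊕ F = T
¬(Y ⊕ Z) = ¬T = F
¬(Z ↑ V) ↑ ¬(Y ⊕ Z) = F ↑ F = T
W ↓ Z = F ↓ F = T
¬(W ↓ Z) = ¬T = F
(¬(Z ↑ V) ↑ ¬(Y ⊕ Z)) ⊕ ¬(W ↓ Z) = T ⊕ F = T
¬((¬(Z ↑ V) ↑ ¬(Y ⊕ Z)) ⊕ ¬(W ↓ Z)) = ¬T = F
V ↑ ¬((¬(Z ↑ V) ↑ ¬(Y ⊕ Z)) ⊕ ¬(W ↓ Z)) = F ↑ F = T
((Z ↓ V) ↑ W) ↔ (V ↑ ¬((¬(Z ↑ V) ↑ ¬(Y ⊕ Z)) ⊕ ¬(W ↓ Z))) = T ↔ T = T
Y ↑ (((Z ↓ V) ↑ W) ↔ (V ↑ ¬((¬(Z ↑ V) ↑ ¬(Y ⊕ Z)) ⊕ ¬(W ↓ Z)))) = T ↑ T = F
¬(Y ↑ (((Z ↓ V) ↑ W) ↔ (V ↑ ¬((¬(Z ↑ V) ↑ ¬(Y ⊕ Z)) ⊕ ¬(W ↓ Z))))) = ¬F = T
W ↓ Z = F ↓ F = T
¬(W ↓ Z) = ¬T = F
Z ↑ ¬(W ↓ Z) = F ↑ F = T
¬(Z ↑ ¬(W ↓ Z)) = ¬T = F
¬(Z ↑ ¬(W ↓ Z)) ↔ Y = F ↔ T = F
¬(Y ↑ (((Z ↓ V) ↑ W) ↔ (V ↑ ¬((¬(Z ↑ V) ↑ ¬(Y ⊕ Z)) ⊕ ¬(W ↓ Z))))) ↑ (¬(Z ↑ ¬(W ↓ Z)) ↔ Y) = T ↑ F = T
¬(¬(Y ↑ (((Z ↓ V) ↑ W) ↔ (V ↑ ¬((¬(Z ↑ V) ↑ ¬(Y ⊕ Z)) ⊕ ¬(W ↓ Z))))) ↑ (¬(Z ↑ ¬(W ↓ Z)) ↔ Y)) = ¬T = F
¬(¬(Y ↑ (((Z ↓ V) ↑ W) ↔ (V ↑ ¬((¬(Z ↑ V) ↑ ¬(Y ⊕ Z)) ⊕ ¬(W ↓ Z))))) ↑ (¬(Z ↑ ¬(W ↓ Z)) ↔ Y)) ↔ Y = F ↔ T = F

F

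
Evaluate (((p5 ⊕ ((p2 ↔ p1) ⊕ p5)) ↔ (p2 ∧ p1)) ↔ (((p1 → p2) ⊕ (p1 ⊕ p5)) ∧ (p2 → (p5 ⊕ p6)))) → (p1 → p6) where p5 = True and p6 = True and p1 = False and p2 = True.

p2 ↔ p1 = True ↔ False = False
(p2 ↔ p1) ⊕ p5 = False ⊕ True = True
p5 ⊕ ((p2 ↔ p1) ⊕ p5) = True ⊕ True = False
p2 ∧ p1 = True ∧ False = False
(p5 ⊕ ((p2 ↔ p1) ⊕ p5)) ↔ (p2 ∧ p1) = False ↔ False = True
p1 → p2 = False → True = True
p1 ⊕ p5 = False ⊕ True = True
(p1 → p2) ⊕ (p1 ⊕ p5) = True ⊕ True = False
p5 ⊕ p6 = True ⊕ True = False
p2 → (p5 ⊕ p6) = True → False = False
((p1 → p2) ⊕ (p1 ⊕ p5)) ∧ (p2 → (p5 ⊕ p6)) = False ∧ False = False
((p5 ⊕ ((p2 ↔ p1) ⊕ p5)) ↔ (p2 ∧ p1)) ↔ (((p1 → p2) ⊕ (p1 ⊕ p5)) ∧ (p2 → (p5 ⊕ p6))) = True ↔ False = False
p1 → p6 = False → True = True
(((p5 ⊕ ((p2 ↔ p1) ⊕ p5)) ↔ (p2 ∧ p1)) ↔ (((p1 → p2) ⊕ (p1 ⊕ p5)) ∧ (p2 → (p5 ⊕ p6)))) → (p1 → p6) = False → True = True

True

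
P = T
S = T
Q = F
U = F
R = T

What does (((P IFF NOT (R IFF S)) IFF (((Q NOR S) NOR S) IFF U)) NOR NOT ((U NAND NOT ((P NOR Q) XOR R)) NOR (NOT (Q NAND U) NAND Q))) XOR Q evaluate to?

F

Substituting P=T, S=T, Q=F, U=F, R=T:
R IFF S = T IFF T = T
NOT (R IFF S) = NOT T = F
P IFF NOT (R IFF S) = T IFF F = F
Q NOR S = F NOR T = F
(Q NOR S) NOR S = F NOR T = F
((Q NOR S) NOR S) IFF U = F IFF F = T
(P IFF NOT (R IFF S)) IFF (((Q NOR S) NOR S) IFF U) = F IFF T = F
P NOR Q = T NOR F = F
(P NOR Q) XOR R = F XOR T = T
NOT ((P NOR Q) XOR R) = NOT T = F
U NAND NOT ((P NOR Q) XOR R) = F NAND F = T
Q NAND U = F NAND F = T
NOT (Q NAND U) = NOT T = F
NOT (Q NAND U) NAND Q = F NAND F = T
(U NAND NOT ((P NOR Q) XOR R)) NOR (NOT (Q NAND U) NAND Q) = T NOR T = F
NOT ((U NAND NOT ((P NOR Q) XOR R)) NOR (NOT (Q NAND U) NAND Q)) = NOT F = T
((P IFF NOT (R IFF S)) IFF (((Q NOR S) NOR S) IFF U)) NOR NOT ((U NAND NOT ((P NOR Q) XOR R)) NOR (NOT (Q NAND U) NAND Q)) = F NOR T = F
(((P IFF NOT (R IFF S)) IFF (((Q NOR S) NOR S) IFF U)) NOR NOT ((U NAND NOT ((P NOR Q) XOR R)) NOR (NOT (Q NAND U) NAND Q))) XOR Q = F XOR F = F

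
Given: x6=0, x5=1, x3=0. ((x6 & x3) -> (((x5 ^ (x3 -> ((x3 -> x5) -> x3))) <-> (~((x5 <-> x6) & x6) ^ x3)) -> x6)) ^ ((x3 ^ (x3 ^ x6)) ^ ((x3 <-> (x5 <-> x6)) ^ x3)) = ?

0

x6 & x3 = 0 & 0 = 0
x3 -> x5 = 0 -> 1 = 1
(x3 -> x5) -> x3 = 1 -> 0 = 0
x3 -> ((x3 -> x5) -> x3) = 0 -> 0 = 1
x5 ^ (x3 -> ((x3 -> x5) -> x3)) = 1 ^ 1 = 0
x5 <-> x6 = 1 <-> 0 = 0
(x5 <-> x6) & x6 = 0 & 0 = 0
~((x5 <-> x6) & x6) = ~0 = 1
~((x5 <-> x6) & x6) ^ x3 = 1 ^ 0 = 1
(x5 ^ (x3 -> ((x3 -> x5) -> x3))) <-> (~((x5 <-> x6) & x6) ^ x3) = 0 <-> 1 = 0
((x5 ^ (x3 -> ((x3 -> x5) -> x3))) <-> (~((x5 <-> x6) & x6) ^ x3)) -> x6 = 0 -> 0 = 1
(x6 & x3) -> (((x5 ^ (x3 -> ((x3 -> x5) -> x3))) <-> (~((x5 <-> x6) & x6) ^ x3)) -> x6) = 0 -> 1 = 1
x3 ^ x6 = 0 ^ 0 = 0
x3 ^ (x3 ^ x6) = 0 ^ 0 = 0
x5 <-> x6 = 1 <-> 0 = 0
x3 <-> (x5 <-> x6) = 0 <-> 0 = 1
(x3 <-> (x5 <-> x6)) ^ x3 = 1 ^ 0 = 1
(x3 ^ (x3 ^ x6)) ^ ((x3 <-> (x5 <-> x6)) ^ x3) = 0 ^ 1 = 1
((x6 & x3) -> (((x5 ^ (x3 -> ((x3 -> x5) -> x3))) <-> (~((x5 <-> x6) & x6) ^ x3)) -> x6)) ^ ((x3 ^ (x3 ^ x6)) ^ ((x3 <-> (x5 <-> x6)) ^ x3)) = 1 ^ 1 = 0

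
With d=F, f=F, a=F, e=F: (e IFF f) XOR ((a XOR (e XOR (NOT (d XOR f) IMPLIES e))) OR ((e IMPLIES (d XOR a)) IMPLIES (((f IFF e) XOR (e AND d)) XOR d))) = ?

F

e IFF f = F IFF F = T
d XOR f = F XOR F = F
NOT (d XOR f) = NOT F = T
NOT (d XOR f) IMPLIES e = T IMPLIES F = F
e XOR (NOT (d XOR f) IMPLIES e) = F XOR F = F
a XOR (e XOR (NOT (d XOR f) IMPLIES e)) = F XOR F = F
d XOR a = F XOR F = F
e IMPLIES (d XOR a) = F IMPLIES F = T
f IFF e = F IFF F = T
e AND d = F AND F = F
(f IFF e) XOR (e AND d) = T XOR F = T
((f IFF e) XOR (e AND d)) XOR d = T XOR F = T
(e IMPLIES (d XOR a)) IMPLIES (((f IFF e) XOR (e AND d)) XOR d) = T IMPLIES T = T
(a XOR (e XOR (NOT (d XOR f) IMPLIES e))) OR ((e IMPLIES (d XOR a)) IMPLIES (((f IFF e) XOR (e AND d)) XOR d)) = F OR T = T
(e IFF f) XOR ((a XOR (e XOR (NOT (d XOR f) IMPLIES e))) OR ((e IMPLIES (d XOR a)) IMPLIES (((f IFF e) XOR (e AND d)) XOR d))) = T XOR T = F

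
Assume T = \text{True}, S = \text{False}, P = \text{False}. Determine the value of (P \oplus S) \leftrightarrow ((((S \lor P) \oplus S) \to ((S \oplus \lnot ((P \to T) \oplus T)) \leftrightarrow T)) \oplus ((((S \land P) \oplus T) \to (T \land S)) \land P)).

\text{False}

Substituting T=\text{True}, S=\text{False}, P=\text{False}:
P \oplus S = \text{False} \oplus \text{False} = \text{False}
S \lor P = \text{False} \lor \text{False} = \text{False}
(S \lor P) \oplus S = \text{False} \oplus \text{False} = \text{False}
P \to T = \text{False} \to \text{True} = \text{True}
(P \to T) \oplus T = \text{True} \oplus \text{True} = \text{False}
\lnot ((P \to T) \oplus T) = \lnot \text{False} = \text{True}
S \oplus \lnot ((P \to T) \oplus T) = \text{False} \oplus \text{True} = \text{True}
(S \oplus \lnot ((P \to T) \oplus T)) \leftrightarrow T = \text{True} \leftrightarrow \text{True} = \text{True}
((S \lor P) \oplus S) \to ((S \oplus \lnot ((P \to T) \oplus T)) \leftrightarrow T) = \text{False} \to \text{True} = \text{True}
S \land P = \text{False} \land \text{False} = \text{False}
(S \land P) \oplus T = \text{False} \oplus \text{True} = \text{True}
T \land S = \text{True} \land \text{False} = \text{False}
((S \land P) \oplus T) \to (T \land S) = \text{True} \to \text{False} = \text{False}
(((S \land P) \oplus T) \to (T \land S)) \land P = \text{False} \land \text{False} = \text{False}
(((S \lor P) \oplus S) \to ((S \oplus \lnot ((P \to T) \oplus T)) \leftrightarrow T)) \oplus ((((S \land P) \oplus T) \to (T \land S)) \land P) = \text{True} \oplus \text{False} = \text{True}
(P \oplus S) \leftrightarrow ((((S \lor P) \oplus S) \to ((S \oplus \lnot ((P \to T) \oplus T)) \leftrightarrow T)) \oplus ((((S \land P) \oplus T) \to (T \land S)) \land P)) = \text{False} \leftrightarrow \text{True} = \text{False}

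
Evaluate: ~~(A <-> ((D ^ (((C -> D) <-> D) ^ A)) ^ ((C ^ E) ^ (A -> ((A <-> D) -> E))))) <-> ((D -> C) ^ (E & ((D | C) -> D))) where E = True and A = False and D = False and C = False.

False

C -> D = False -> False = True
(C -> D) <-> D = True <-> False = False
((C -> D) <-> D) ^ A = False ^ False = False
D ^ (((C -> D) <-> D) ^ A) = False ^ False = False
C ^ E = False ^ True = True
A <-> D = False <-> False = True
(A <-> D) -> E = True -> True = True
A -> ((A <-> D) -> E) = False -> True = True
(C ^ E) ^ (A -> ((A <-> D) -> E)) = True ^ True = False
(D ^ (((C -> D) <-> D) ^ A)) ^ ((C ^ E) ^ (A -> ((A <-> D) -> E))) = False ^ False = False
A <-> ((D ^ (((C -> D) <-> D) ^ A)) ^ ((C ^ E) ^ (A -> ((A <-> D) -> E)))) = False <-> False = True
~(A <-> ((D ^ (((C -> D) <-> D) ^ A)) ^ ((C ^ E) ^ (A -> ((A <-> D) -> E))))) = ~True = False
~~(A <-> ((D ^ (((C -> D) <-> D) ^ A)) ^ ((C ^ E) ^ (A -> ((A <-> D) -> E))))) = ~False = True
D -> C = False -> False = True
D | C = False | False = False
(D | C) -> D = False -> False = True
E & ((D | C) -> D) = True & True = True
(D -> C) ^ (E & ((D | C) -> D)) = True ^ True = False
~~(A <-> ((D ^ (((C -> D) <-> D) ^ A)) ^ ((C ^ E) ^ (A -> ((A <-> D) -> E))))) <-> ((D -> C) ^ (E & ((D | C) -> D))) = True <-> False = False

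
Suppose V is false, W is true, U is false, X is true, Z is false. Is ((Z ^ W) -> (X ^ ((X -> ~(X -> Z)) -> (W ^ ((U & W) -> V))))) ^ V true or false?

Z ^ W = False ^ True = True
X -> Z = True -> False = False
~(X -> Z) = ~False = True
X -> ~(X -> Z) = True -> True = True
U & W = False & True = False
(U & W) -> V = False -> False = True
W ^ ((U & W) -> V) = True ^ True = False
(X -> ~(X -> Z)) -> (W ^ ((U & W) -> V)) = True -> False = False
X ^ ((X -> ~(X -> Z)) -> (W ^ ((U & W) -> V))) = True ^ False = True
(Z ^ W) -> (X ^ ((X -> ~(X -> Z)) -> (W ^ ((U & W) -> V)))) = True -> True = True
((Z ^ W) -> (X ^ ((X -> ~(X -> Z)) -> (W ^ ((U & W) -> V))))) ^ V = True ^ False = True

True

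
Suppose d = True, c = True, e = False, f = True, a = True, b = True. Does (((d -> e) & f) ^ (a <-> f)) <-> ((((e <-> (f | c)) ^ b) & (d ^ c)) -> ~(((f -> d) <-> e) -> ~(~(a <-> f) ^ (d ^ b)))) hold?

Substituting d=True, c=True, e=False, f=True, a=True, b=True:
d -> e = True -> False = False
(d -> e) & f = False & True = False
a <-> f = True <-> True = True
((d -> e) & f) ^ (a <-> f) = False ^ True = True
f | c = True | True = True
e <-> (f | c) = False <-> True = False
(e <-> (f | c)) ^ b = False ^ True = True
d ^ c = True ^ True = False
((e <-> (f | c)) ^ b) & (d ^ c) = True & False = False
f -> d = True -> True = True
(f -> d) <-> e = True <-> False = False
a <-> f = True <-> True = True
~(a <-> f) = ~True = False
d ^ b = True ^ True = False
~(a <-> f) ^ (d ^ b) = False ^ False = False
~(~(a <-> f) ^ (d ^ b)) = ~False = True
((f -> d) <-> e) -> ~(~(a <-> f) ^ (d ^ b)) = False -> True = True
~(((f -> d) <-> e) -> ~(~(a <-> f) ^ (d ^ b))) = ~True = False
(((e <-> (f | c)) ^ b) & (d ^ c)) -> ~(((f -> d) <-> e) -> ~(~(a <-> f) ^ (d ^ b))) = False -> False = True
(((d -> e) & f) ^ (a <-> f)) <-> ((((e <-> (f | c)) ^ b) & (d ^ c)) -> ~(((f -> d) <-> e) -> ~(~(a <-> f) ^ (d ^ b)))) = True <-> True = True

True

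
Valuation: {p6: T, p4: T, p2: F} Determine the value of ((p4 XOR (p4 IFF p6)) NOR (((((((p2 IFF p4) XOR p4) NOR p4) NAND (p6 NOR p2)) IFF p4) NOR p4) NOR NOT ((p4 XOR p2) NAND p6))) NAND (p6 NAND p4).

p4 IFF p6 = T IFF T = T
p4 XOR (p4 IFF p6) = T XOR T = F
p2 IFF p4 = F IFF T = F
(p2 IFF p4) XOR p4 = F XOR T = T
((p2 IFF p4) XOR p4) NOR p4 = T NOR T = F
p6 NOR p2 = T NOR F = F
(((p2 IFF p4) XOR p4) NOR p4) NAND (p6 NOR p2) = F NAND F = T
((((p2 IFF p4) XOR p4) NOR p4) NAND (p6 NOR p2)) IFF p4 = T IFF T = T
(((((p2 IFF p4) XOR p4) NOR p4) NAND (p6 NOR p2)) IFF p4) NOR p4 = T NOR T = F
p4 XOR p2 = T XOR F = T
(p4 XOR p2) NAND p6 = T NAND T = F
NOT ((p4 XOR p2) NAND p6) = NOT F = T
((((((p2 IFF p4) XOR p4) NOR p4) NAND (p6 NOR p2)) IFF p4) NOR p4) NOR NOT ((p4 XOR p2) NAND p6) = F NOR T = F
(p4 XOR (p4 IFF p6)) NOR (((((((p2 IFF p4) XOR p4) NOR p4) NAND (p6 NOR p2)) IFF p4) NOR p4) NOR NOT ((p4 XOR p2) NAND p6)) = F NOR F = T
p6 NAND p4 = T NAND T = F
((p4 XOR (p4 IFF p6)) NOR (((((((p2 IFF p4) XOR p4) NOR p4) NAND (p6 NOR p2)) IFF p4) NOR p4) NOR NOT ((p4 XOR p2) NAND p6))) NAND (p6 NAND p4) = T NAND F = T

T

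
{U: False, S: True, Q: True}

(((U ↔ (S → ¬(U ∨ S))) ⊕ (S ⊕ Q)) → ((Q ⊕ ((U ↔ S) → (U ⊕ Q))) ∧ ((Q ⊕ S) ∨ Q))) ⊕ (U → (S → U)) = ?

True

Substituting U=False, S=True, Q=True:
U ∨ S = False ∨ True = True
¬(U ∨ S) = ¬True = False
S → ¬(U ∨ S) = True → False = False
U ↔ (S → ¬(U ∨ S)) = False ↔ False = True
S ⊕ Q = True ⊕ True = False
(U ↔ (S → ¬(U ∨ S))) ⊕ (S ⊕ Q) = True ⊕ False = True
U ↔ S = False ↔ True = False
U ⊕ Q = False ⊕ True = True
(U ↔ S) → (U ⊕ Q) = False → True = True
Q ⊕ ((U ↔ S) → (U ⊕ Q)) = True ⊕ True = False
Q ⊕ S = True ⊕ True = False
(Q ⊕ S) ∨ Q = False ∨ True = True
(Q ⊕ ((U ↔ S) → (U ⊕ Q))) ∧ ((Q ⊕ S) ∨ Q) = False ∧ True = False
((U ↔ (S → ¬(U ∨ S))) ⊕ (S ⊕ Q)) → ((Q ⊕ ((U ↔ S) → (U ⊕ Q))) ∧ ((Q ⊕ S) ∨ Q)) = True → False = False
S → U = True → False = False
U → (S → U) = False → False = True
(((U ↔ (S → ¬(U ∨ S))) ⊕ (S ⊕ Q)) → ((Q ⊕ ((U ↔ S) → (U ⊕ Q))) ∧ ((Q ⊕ S) ∨ Q))) ⊕ (U → (S → U)) = False ⊕ True = True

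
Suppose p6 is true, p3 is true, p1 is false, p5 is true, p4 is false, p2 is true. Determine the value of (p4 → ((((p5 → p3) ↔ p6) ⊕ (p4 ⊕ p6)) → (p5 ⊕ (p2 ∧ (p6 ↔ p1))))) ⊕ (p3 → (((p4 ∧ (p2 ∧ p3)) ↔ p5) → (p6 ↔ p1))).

F

p5 → p3 = T → T = T
(p5 → p3) ↔ p6 = T ↔ T = T
p4 ⊕ p6 = F ⊕ T = T
((p5 → p3) ↔ p6) ⊕ (p4 ⊕ p6) = T ⊕ T = F
p6 ↔ p1 = T ↔ F = F
p2 ∧ (p6 ↔ p1) = T ∧ F = F
p5 ⊕ (p2 ∧ (p6 ↔ p1)) = T ⊕ F = T
(((p5 → p3) ↔ p6) ⊕ (p4 ⊕ p6)) → (p5 ⊕ (p2 ∧ (p6 ↔ p1))) = F → T = T
p4 → ((((p5 → p3) ↔ p6) ⊕ (p4 ⊕ p6)) → (p5 ⊕ (p2 ∧ (p6 ↔ p1)))) = F → T = T
p2 ∧ p3 = T ∧ T = T
p4 ∧ (p2 ∧ p3) = F ∧ T = F
(p4 ∧ (p2 ∧ p3)) ↔ p5 = F ↔ T = F
p6 ↔ p1 = T ↔ F = F
((p4 ∧ (p2 ∧ p3)) ↔ p5) → (p6 ↔ p1) = F → F = T
p3 → (((p4 ∧ (p2 ∧ p3)) ↔ p5) → (p6 ↔ p1)) = T → T = T
(p4 → ((((p5 → p3) ↔ p6) ⊕ (p4 ⊕ p6)) → (p5 ⊕ (p2 ∧ (p6 ↔ p1))))) ⊕ (p3 → (((p4 ∧ (p2 ∧ p3)) ↔ p5) → (p6 ↔ p1))) = T ⊕ T = F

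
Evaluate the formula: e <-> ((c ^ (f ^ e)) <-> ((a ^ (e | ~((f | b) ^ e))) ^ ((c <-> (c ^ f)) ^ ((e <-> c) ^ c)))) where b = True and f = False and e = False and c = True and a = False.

True

f ^ e = False ^ False = False
c ^ (f ^ e) = True ^ False = True
f | b = False | True = True
(f | b) ^ e = True ^ False = True
~((f | b) ^ e) = ~True = False
e | ~((f | b) ^ e) = False | False = False
a ^ (e | ~((f | b) ^ e)) = False ^ False = False
c ^ f = True ^ False = True
c <-> (c ^ f) = True <-> True = True
e <-> c = False <-> True = False
(e <-> c) ^ c = False ^ True = True
(c <-> (c ^ f)) ^ ((e <-> c) ^ c) = True ^ True = False
(a ^ (e | ~((f | b) ^ e))) ^ ((c <-> (c ^ f)) ^ ((e <-> c) ^ c)) = False ^ False = False
(c ^ (f ^ e)) <-> ((a ^ (e | ~((f | b) ^ e))) ^ ((c <-> (c ^ f)) ^ ((e <-> c) ^ c))) = True <-> False = False
e <-> ((c ^ (f ^ e)) <-> ((a ^ (e | ~((f | b) ^ e))) ^ ((c <-> (c ^ f)) ^ ((e <-> c) ^ c)))) = False <-> False = True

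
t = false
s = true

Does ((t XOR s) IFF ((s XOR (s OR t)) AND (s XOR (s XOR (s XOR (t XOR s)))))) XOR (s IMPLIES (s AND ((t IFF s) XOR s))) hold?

t XOR s = false XOR true = true
s OR t = true OR false = true
s XOR (s OR t) = true XOR true = false
t XOR s = false XOR true = true
s XOR (t XOR s) = true XOR true = false
s XOR (s XOR (t XOR s)) = true XOR false = true
s XOR (s XOR (s XOR (t XOR s))) = true XOR true = false
(s XOR (s OR t)) AND (s XOR (s XOR (s XOR (t XOR s)))) = false AND false = false
(t XOR s) IFF ((s XOR (s OR t)) AND (s XOR (s XOR (s XOR (t XOR s))))) = true IFF false = false
t IFF s = false IFF true = false
(t IFF s) XOR s = false XOR true = true
s AND ((t IFF s) XOR s) = true AND true = true
s IMPLIES (s AND ((t IFF s) XOR s)) = true IMPLIES true = true
((t XOR s) IFF ((s XOR (s OR t)) AND (s XOR (s XOR (s XOR (t XOR s)))))) XOR (s IMPLIES (s AND ((t IFF s) XOR s))) = false XOR true = true

true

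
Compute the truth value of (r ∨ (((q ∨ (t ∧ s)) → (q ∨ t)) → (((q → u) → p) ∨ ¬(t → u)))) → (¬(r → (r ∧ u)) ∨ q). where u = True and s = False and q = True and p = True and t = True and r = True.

True

Substituting u=True, s=False, q=True, p=True, t=True, r=True:
t ∧ s = True ∧ False = False
q ∨ (t ∧ s) = True ∨ False = True
q ∨ t = True ∨ True = True
(q ∨ (t ∧ s)) → (q ∨ t) = True → True = True
q → u = True → True = True
(q → u) → p = True → True = True
t → u = True → True = True
¬(t → u) = ¬True = False
((q → u) → p) ∨ ¬(t → u) = True ∨ False = True
((q ∨ (t ∧ s)) → (q ∨ t)) → (((q → u) → p) ∨ ¬(t → u)) = True → True = True
r ∨ (((q ∨ (t ∧ s)) → (q ∨ t)) → (((q → u) → p) ∨ ¬(t → u))) = True ∨ True = True
r ∧ u = True ∧ True = True
r → (r ∧ u) = True → True = True
¬(r → (r ∧ u)) = ¬True = False
¬(r → (r ∧ u)) ∨ q = False ∨ True = True
(r ∨ (((q ∨ (t ∧ s)) → (q ∨ t)) → (((q → u) → p) ∨ ¬(t → u)))) → (¬(r → (r ∧ u)) ∨ q) = True → True = True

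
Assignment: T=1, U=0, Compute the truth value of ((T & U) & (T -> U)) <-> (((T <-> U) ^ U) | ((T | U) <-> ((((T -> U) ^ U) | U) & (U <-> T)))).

T & U = 1 & 0 = 0
T -> U = 1 -> 0 = 0
(T & U) & (T -> U) = 0 & 0 = 0
T <-> U = 1 <-> 0 = 0
(T <-> U) ^ U = 0 ^ 0 = 0
T | U = 1 | 0 = 1
T -> U = 1 -> 0 = 0
(T -> U) ^ U = 0 ^ 0 = 0
((T -> U) ^ U) | U = 0 | 0 = 0
U <-> T = 0 <-> 1 = 0
(((T -> U) ^ U) | U) & (U <-> T) = 0 & 0 = 0
(T | U) <-> ((((T -> U) ^ U) | U) & (U <-> T)) = 1 <-> 0 = 0
((T <-> U) ^ U) | ((T | U) <-> ((((T -> U) ^ U) | U) & (U <-> T))) = 0 | 0 = 0
((T & U) & (T -> U)) <-> (((T <-> U) ^ U) | ((T | U) <-> ((((T -> U) ^ U) | U) & (U <-> T)))) = 0 <-> 0 = 1

1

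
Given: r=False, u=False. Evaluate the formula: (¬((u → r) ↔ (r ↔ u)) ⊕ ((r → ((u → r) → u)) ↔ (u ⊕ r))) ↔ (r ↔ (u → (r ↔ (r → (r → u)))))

u → r = False → False = True
r ↔ u = False ↔ False = True
(u → r) ↔ (r ↔ u) = True ↔ True = True
¬((u → r) ↔ (r ↔ u)) = ¬True = False
u → r = False → False = True
(u → r) → u = True → False = False
r → ((u → r) → u) = False → False = True
u ⊕ r = False ⊕ False = False
(r → ((u → r) → u)) ↔ (u ⊕ r) = True ↔ False = False
¬((u → r) ↔ (r ↔ u)) ⊕ ((r → ((u → r) → u)) ↔ (u ⊕ r)) = False ⊕ False = False
r → u = False → False = True
r → (r → u) = False → True = True
r ↔ (r → (r → u)) = False ↔ True = False
u → (r ↔ (r → (r → u))) = False → False = True
r ↔ (u → (r ↔ (r → (r → u)))) = False ↔ True = False
(¬((u → r) ↔ (r ↔ u)) ⊕ ((r → ((u → r) → u)) ↔ (u ⊕ r))) ↔ (r ↔ (u → (r ↔ (r → (r → u))))) = False ↔ False = True

True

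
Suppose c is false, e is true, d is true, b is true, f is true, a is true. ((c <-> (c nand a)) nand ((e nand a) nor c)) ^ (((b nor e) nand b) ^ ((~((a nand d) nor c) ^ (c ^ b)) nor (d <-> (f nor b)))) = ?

c nand a = False nand True = True
c <-> (c nand a) = False <-> True = False
e nand a = True nand True = False
(e nand a) nor c = False nor False = True
(c <-> (c nand a)) nand ((e nand a) nor c) = False nand True = True
b nor e = True nor True = False
(b nor e) nand b = False nand True = True
a nand d = True nand True = False
(a nand d) nor c = False nor False = True
~((a nand d) nor c) = ~True = False
c ^ b = False ^ True = True
~((a nand d) nor c) ^ (c ^ b) = False ^ True = True
f nor b = True nor True = False
d <-> (f nor b) = True <-> False = False
(~((a nand d) nor c) ^ (c ^ b)) nor (d <-> (f nor b)) = True nor False = False
((b nor e) nand b) ^ ((~((a nand d) nor c) ^ (c ^ b)) nor (d <-> (f nor b))) = True ^ False = True
((c <-> (c nand a)) nand ((e nand a) nor c)) ^ (((b nor e) nand b) ^ ((~((a nand d) nor c) ^ (c ^ b)) nor (d <-> (f nor b)))) = True ^ True = False

False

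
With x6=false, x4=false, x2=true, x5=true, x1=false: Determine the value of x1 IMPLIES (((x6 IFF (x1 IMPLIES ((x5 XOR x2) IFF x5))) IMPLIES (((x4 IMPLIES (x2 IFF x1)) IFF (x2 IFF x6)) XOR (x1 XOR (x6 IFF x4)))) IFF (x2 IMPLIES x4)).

x5 XOR x2 = true XOR true = false
(x5 XOR x2) IFF x5 = false IFF true = false
x1 IMPLIES ((x5 XOR x2) IFF x5) = false IMPLIES false = true
x6 IFF (x1 IMPLIES ((x5 XOR x2) IFF x5)) = false IFF true = false
x2 IFF x1 = true IFF false = false
x4 IMPLIES (x2 IFF x1) = false IMPLIES false = true
x2 IFF x6 = true IFF false = false
(x4 IMPLIES (x2 IFF x1)) IFF (x2 IFF x6) = true IFF false = false
x6 IFF x4 = false IFF false = true
x1 XOR (x6 IFF x4) = false XOR true = true
((x4 IMPLIES (x2 IFF x1)) IFF (x2 IFF x6)) XOR (x1 XOR (x6 IFF x4)) = false XOR true = true
(x6 IFF (x1 IMPLIES ((x5 XOR x2) IFF x5))) IMPLIES (((x4 IMPLIES (x2 IFF x1)) IFF (x2 IFF x6)) XOR (x1 XOR (x6 IFF x4))) = false IMPLIES true = true
x2 IMPLIES x4 = true IMPLIES false = false
((x6 IFF (x1 IMPLIES ((x5 XOR x2) IFF x5))) IMPLIES (((x4 IMPLIES (x2 IFF x1)) IFF (x2 IFF x6)) XOR (x1 XOR (x6 IFF x4)))) IFF (x2 IMPLIES x4) = true IFF false = false
x1 IMPLIES (((x6 IFF (x1 IMPLIES ((x5 XOR x2) IFF x5))) IMPLIES (((x4 IMPLIES (x2 IFF x1)) IFF (x2 IFF x6)) XOR (x1 XOR (x6 IFF x4)))) IFF (x2 IMPLIES x4)) = false IMPLIES false = true

true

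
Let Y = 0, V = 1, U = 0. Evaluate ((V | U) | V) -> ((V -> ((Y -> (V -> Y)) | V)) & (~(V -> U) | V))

Substituting Y=0, V=1, U=0:
V | U = 1 | 0 = 1
(V | U) | V = 1 | 1 = 1
V -> Y = 1 -> 0 = 0
Y -> (V -> Y) = 0 -> 0 = 1
(Y -> (V -> Y)) | V = 1 | 1 = 1
V -> ((Y -> (V -> Y)) | V) = 1 -> 1 = 1
V -> U = 1 -> 0 = 0
~(V -> U) = ~0 = 1
~(V -> U) | V = 1 | 1 = 1
(V -> ((Y -> (V -> Y)) | V)) & (~(V -> U) | V) = 1 & 1 = 1
((V | U) | V) -> ((V -> ((Y -> (V -> Y)) | V)) & (~(V -> U) | V)) = 1 -> 1 = 1

1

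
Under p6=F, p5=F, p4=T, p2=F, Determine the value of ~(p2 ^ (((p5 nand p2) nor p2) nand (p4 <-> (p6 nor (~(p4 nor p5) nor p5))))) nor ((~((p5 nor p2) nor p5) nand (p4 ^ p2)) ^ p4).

Substituting p6=F, p5=F, p4=T, p2=F:
p5 nand p2 = F nand F = T
(p5 nand p2) nor p2 = T nor F = F
p4 nor p5 = T nor F = F
~(p4 nor p5) = ~F = T
~(p4 nor p5) nor p5 = T nor F = F
p6 nor (~(p4 nor p5) nor p5) = F nor F = T
p4 <-> (p6 nor (~(p4 nor p5) nor p5)) = T <-> T = T
((p5 nand p2) nor p2) nand (p4 <-> (p6 nor (~(p4 nor p5) nor p5))) = F nand T = T
p2 ^ (((p5 nand p2) nor p2) nand (p4 <-> (p6 nor (~(p4 nor p5) nor p5)))) = F ^ T = T
~(p2 ^ (((p5 nand p2) nor p2) nand (p4 <-> (p6 nor (~(p4 nor p5) nor p5))))) = ~T = F
p5 nor p2 = F nor F = T
(p5 nor p2) nor p5 = T nor F = F
~((p5 nor p2) nor p5) = ~F = T
p4 ^ p2 = T ^ F = T
~((p5 nor p2) nor p5) nand (p4 ^ p2) = T nand T = F
(~((p5 nor p2) nor p5) nand (p4 ^ p2)) ^ p4 = F ^ T = T
~(p2 ^ (((p5 nand p2) nor p2) nand (p4 <-> (p6 nor (~(p4 nor p5) nor p5))))) nor ((~((p5 nor p2) nor p5) nand (p4 ^ p2)) ^ p4) = F nor T = F

F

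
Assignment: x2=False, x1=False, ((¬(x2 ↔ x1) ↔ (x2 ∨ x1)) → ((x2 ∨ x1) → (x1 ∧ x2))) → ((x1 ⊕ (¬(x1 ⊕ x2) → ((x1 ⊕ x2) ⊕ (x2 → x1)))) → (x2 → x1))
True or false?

True

x2 ↔ x1 = False ↔ False = True
¬(x2 ↔ x1) = ¬True = False
x2 ∨ x1 = False ∨ False = False
¬(x2 ↔ x1) ↔ (x2 ∨ x1) = False ↔ False = True
x2 ∨ x1 = False ∨ False = False
x1 ∧ x2 = False ∧ False = False
(x2 ∨ x1) → (x1 ∧ x2) = False → False = True
(¬(x2 ↔ x1) ↔ (x2 ∨ x1)) → ((x2 ∨ x1) → (x1 ∧ x2)) = True → True = True
x1 ⊕ x2 = False ⊕ False = False
¬(x1 ⊕ x2) = ¬False = True
x1 ⊕ x2 = False ⊕ False = False
x2 → x1 = False → False = True
(x1 ⊕ x2) ⊕ (x2 → x1) = False ⊕ True = True
¬(x1 ⊕ x2) → ((x1 ⊕ x2) ⊕ (x2 → x1)) = True → True = True
x1 ⊕ (¬(x1 ⊕ x2) → ((x1 ⊕ x2) ⊕ (x2 → x1))) = False ⊕ True = True
x2 → x1 = False → False = True
(x1 ⊕ (¬(x1 ⊕ x2) → ((x1 ⊕ x2) ⊕ (x2 → x1)))) → (x2 → x1) = True → True = True
((¬(x2 ↔ x1) ↔ (x2 ∨ x1)) → ((x2 ∨ x1) → (x1 ∧ x2))) → ((x1 ⊕ (¬(x1 ⊕ x2) → ((x1 ⊕ x2) ⊕ (x2 → x1)))) → (x2 → x1)) = True → True = True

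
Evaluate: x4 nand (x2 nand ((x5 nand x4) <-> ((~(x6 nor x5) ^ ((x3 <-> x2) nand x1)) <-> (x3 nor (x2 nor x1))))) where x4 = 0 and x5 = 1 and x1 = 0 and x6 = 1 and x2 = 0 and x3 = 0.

1

x5 nand x4 = 1 nand 0 = 1
x6 nor x5 = 1 nor 1 = 0
~(x6 nor x5) = ~0 = 1
x3 <-> x2 = 0 <-> 0 = 1
(x3 <-> x2) nand x1 = 1 nand 0 = 1
~(x6 nor x5) ^ ((x3 <-> x2) nand x1) = 1 ^ 1 = 0
x2 nor x1 = 0 nor 0 = 1
x3 nor (x2 nor x1) = 0 nor 1 = 0
(~(x6 nor x5) ^ ((x3 <-> x2) nand x1)) <-> (x3 nor (x2 nor x1)) = 0 <-> 0 = 1
(x5 nand x4) <-> ((~(x6 nor x5) ^ ((x3 <-> x2) nand x1)) <-> (x3 nor (x2 nor x1))) = 1 <-> 1 = 1
x2 nand ((x5 nand x4) <-> ((~(x6 nor x5) ^ ((x3 <-> x2) nand x1)) <-> (x3 nor (x2 nor x1)))) = 0 nand 1 = 1
x4 nand (x2 nand ((x5 nand x4) <-> ((~(x6 nor x5) ^ ((x3 <-> x2) nand x1)) <-> (x3 nor (x2 nor x1))))) = 0 nand 1 = 1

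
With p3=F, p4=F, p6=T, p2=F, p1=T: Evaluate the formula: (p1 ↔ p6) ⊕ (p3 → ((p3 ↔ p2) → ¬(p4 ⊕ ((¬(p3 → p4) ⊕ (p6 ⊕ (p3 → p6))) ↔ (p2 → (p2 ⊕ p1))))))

Substituting p3=F, p4=F, p6=T, p2=F, p1=T:
p1 ↔ p6 = T ↔ T = T
p3 ↔ p2 = F ↔ F = T
p3 → p4 = F → F = T
¬(p3 → p4) = ¬T = F
p3 → p6 = F → T = T
p6 ⊕ (p3 → p6) = T ⊕ T = F
¬(p3 → p4) ⊕ (p6 ⊕ (p3 → p6)) = F ⊕ F = F
p2 ⊕ p1 = F ⊕ T = T
p2 → (p2 ⊕ p1) = F → T = T
(¬(p3 → p4) ⊕ (p6 ⊕ (p3 → p6))) ↔ (p2 → (p2 ⊕ p1)) = F ↔ T = F
p4 ⊕ ((¬(p3 → p4) ⊕ (p6 ⊕ (p3 → p6))) ↔ (p2 → (p2 ⊕ p1))) = F ⊕ F = F
¬(p4 ⊕ ((¬(p3 → p4) ⊕ (p6 ⊕ (p3 → p6))) ↔ (p2 → (p2 ⊕ p1)))) = ¬F = T
(p3 ↔ p2) → ¬(p4 ⊕ ((¬(p3 → p4) ⊕ (p6 ⊕ (p3 → p6))) ↔ (p2 → (p2 ⊕ p1)))) = T → T = T
p3 → ((p3 ↔ p2) → ¬(p4 ⊕ ((¬(p3 → p4) ⊕ (p6 ⊕ (p3 → p6))) ↔ (p2 → (p2 ⊕ p1))))) = F → T = T
(p1 ↔ p6) ⊕ (p3 → ((p3 ↔ p2) → ¬(p4 ⊕ ((¬(p3 → p4) ⊕ (p6 ⊕ (p3 → p6))) ↔ (p2 → (p2 ⊕ p1)))))) = T ⊕ T = F

F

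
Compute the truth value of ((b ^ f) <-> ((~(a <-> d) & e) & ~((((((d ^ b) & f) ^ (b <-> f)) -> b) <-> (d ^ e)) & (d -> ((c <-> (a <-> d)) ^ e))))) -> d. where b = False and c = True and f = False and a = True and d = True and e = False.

b ^ f = False ^ False = False
a <-> d = True <-> True = True
~(a <-> d) = ~True = False
~(a <-> d) & e = False & False = False
d ^ b = True ^ False = True
(d ^ b) & f = True & False = False
b <-> f = False <-> False = True
((d ^ b) & f) ^ (b <-> f) = False ^ True = True
(((d ^ b) & f) ^ (b <-> f)) -> b = True -> False = False
d ^ e = True ^ False = True
((((d ^ b) & f) ^ (b <-> f)) -> b) <-> (d ^ e) = False <-> True = False
a <-> d = True <-> True = True
c <-> (a <-> d) = True <-> True = True
(c <-> (a <-> d)) ^ e = True ^ False = True
d -> ((c <-> (a <-> d)) ^ e) = True -> True = True
(((((d ^ b) & f) ^ (b <-> f)) -> b) <-> (d ^ e)) & (d -> ((c <-> (a <-> d)) ^ e)) = False & True = False
~((((((d ^ b) & f) ^ (b <-> f)) -> b) <-> (d ^ e)) & (d -> ((c <-> (a <-> d)) ^ e))) = ~False = True
(~(a <-> d) & e) & ~((((((d ^ b) & f) ^ (b <-> f)) -> b) <-> (d ^ e)) & (d -> ((c <-> (a <-> d)) ^ e))) = False & True = False
(b ^ f) <-> ((~(a <-> d) & e) & ~((((((d ^ b) & f) ^ (b <-> f)) -> b) <-> (d ^ e)) & (d -> ((c <-> (a <-> d)) ^ e)))) = False <-> False = True
((b ^ f) <-> ((~(a <-> d) & e) & ~((((((d ^ b) & f) ^ (b <-> f)) -> b) <-> (d ^ e)) & (d -> ((c <-> (a <-> d)) ^ e))))) -> d = True -> True = True

True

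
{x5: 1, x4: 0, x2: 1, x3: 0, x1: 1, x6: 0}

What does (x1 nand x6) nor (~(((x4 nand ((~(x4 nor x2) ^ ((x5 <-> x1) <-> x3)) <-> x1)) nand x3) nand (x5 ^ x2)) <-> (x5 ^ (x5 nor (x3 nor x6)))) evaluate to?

0

x1 nand x6 = 1 nand 0 = 1
x4 nor x2 = 0 nor 1 = 0
~(x4 nor x2) = ~0 = 1
x5 <-> x1 = 1 <-> 1 = 1
(x5 <-> x1) <-> x3 = 1 <-> 0 = 0
~(x4 nor x2) ^ ((x5 <-> x1) <-> x3) = 1 ^ 0 = 1
(~(x4 nor x2) ^ ((x5 <-> x1) <-> x3)) <-> x1 = 1 <-> 1 = 1
x4 nand ((~(x4 nor x2) ^ ((x5 <-> x1) <-> x3)) <-> x1) = 0 nand 1 = 1
(x4 nand ((~(x4 nor x2) ^ ((x5 <-> x1) <-> x3)) <-> x1)) nand x3 = 1 nand 0 = 1
x5 ^ x2 = 1 ^ 1 = 0
((x4 nand ((~(x4 nor x2) ^ ((x5 <-> x1) <-> x3)) <-> x1)) nand x3) nand (x5 ^ x2) = 1 nand 0 = 1
~(((x4 nand ((~(x4 nor x2) ^ ((x5 <-> x1) <-> x3)) <-> x1)) nand x3) nand (x5 ^ x2)) = ~1 = 0
x3 nor x6 = 0 nor 0 = 1
x5 nor (x3 nor x6) = 1 nor 1 = 0
x5 ^ (x5 nor (x3 nor x6)) = 1 ^ 0 = 1
~(((x4 nand ((~(x4 nor x2) ^ ((x5 <-> x1) <-> x3)) <-> x1)) nand x3) nand (x5 ^ x2)) <-> (x5 ^ (x5 nor (x3 nor x6))) = 0 <-> 1 = 0
(x1 nand x6) nor (~(((x4 nand ((~(x4 nor x2) ^ ((x5 <-> x1) <-> x3)) <-> x1)) nand x3) nand (x5 ^ x2)) <-> (x5 ^ (x5 nor (x3 nor x6)))) = 1 nor 0 = 0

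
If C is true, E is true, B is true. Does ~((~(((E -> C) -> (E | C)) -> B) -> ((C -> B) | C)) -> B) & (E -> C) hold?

F

Substituting C=T, E=T, B=T:
E -> C = T -> T = T
E | C = T | T = T
(E -> C) -> (E | C) = T -> T = T
((E -> C) -> (E | C)) -> B = T -> T = T
~(((E -> C) -> (E | C)) -> B) = ~T = F
C -> B = T -> T = T
(C -> B) | C = T | T = T
~(((E -> C) -> (E | C)) -> B) -> ((C -> B) | C) = F -> T = T
(~(((E -> C) -> (E | C)) -> B) -> ((C -> B) | C)) -> B = T -> T = T
~((~(((E -> C) -> (E | C)) -> B) -> ((C -> B) | C)) -> B) = ~T = F
E -> C = T -> T = T
~((~(((E -> C) -> (E | C)) -> B) -> ((C -> B) | C)) -> B) & (E -> C) = F & T = F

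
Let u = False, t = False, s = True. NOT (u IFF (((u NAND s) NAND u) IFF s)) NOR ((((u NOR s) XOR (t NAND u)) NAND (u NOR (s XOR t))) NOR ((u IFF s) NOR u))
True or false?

False

u NAND s = False NAND True = True
(u NAND s) NAND u = True NAND False = True
((u NAND s) NAND u) IFF s = True IFF True = True
u IFF (((u NAND s) NAND u) IFF s) = False IFF True = False
NOT (u IFF (((u NAND s) NAND u) IFF s)) = NOT False = True
u NOR s = False NOR True = False
t NAND u = False NAND False = True
(u NOR s) XOR (t NAND u) = False XOR True = True
s XOR t = True XOR False = True
u NOR (s XOR t) = False NOR True = False
((u NOR s) XOR (t NAND u)) NAND (u NOR (s XOR t)) = True NAND False = True
u IFF s = False IFF True = False
(u IFF s) NOR u = False NOR False = True
(((u NOR s) XOR (t NAND u)) NAND (u NOR (s XOR t))) NOR ((u IFF s) NOR u) = True NOR True = False
NOT (u IFF (((u NAND s) NAND u) IFF s)) NOR ((((u NOR s) XOR (t NAND u)) NAND (u NOR (s XOR t))) NOR ((u IFF s) NOR u)) = True NOR False = False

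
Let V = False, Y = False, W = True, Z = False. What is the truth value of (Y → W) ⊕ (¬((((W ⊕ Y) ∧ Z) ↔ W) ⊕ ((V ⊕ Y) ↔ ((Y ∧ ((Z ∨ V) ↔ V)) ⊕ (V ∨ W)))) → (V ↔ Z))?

Y → W = False → True = True
W ⊕ Y = True ⊕ False = True
(W ⊕ Y) ∧ Z = True ∧ False = False
((W ⊕ Y) ∧ Z) ↔ W = False ↔ True = False
V ⊕ Y = False ⊕ False = False
Z ∨ V = False ∨ False = False
(Z ∨ V) ↔ V = False ↔ False = True
Y ∧ ((Z ∨ V) ↔ V) = False ∧ True = False
V ∨ W = False ∨ True = True
(Y ∧ ((Z ∨ V) ↔ V)) ⊕ (V ∨ W) = False ⊕ True = True
(V ⊕ Y) ↔ ((Y ∧ ((Z ∨ V) ↔ V)) ⊕ (V ∨ W)) = False ↔ True = False
(((W ⊕ Y) ∧ Z) ↔ W) ⊕ ((V ⊕ Y) ↔ ((Y ∧ ((Z ∨ V) ↔ V)) ⊕ (V ∨ W))) = False ⊕ False = False
¬((((W ⊕ Y) ∧ Z) ↔ W) ⊕ ((V ⊕ Y) ↔ ((Y ∧ ((Z ∨ V) ↔ V)) ⊕ (V ∨ W)))) = ¬False = True
V ↔ Z = False ↔ False = True
¬((((W ⊕ Y) ∧ Z) ↔ W) ⊕ ((V ⊕ Y) ↔ ((Y ∧ ((Z ∨ V) ↔ V)) ⊕ (V ∨ W)))) → (V ↔ Z) = True → True = True
(Y → W) ⊕ (¬((((W ⊕ Y) ∧ Z) ↔ W) ⊕ ((V ⊕ Y) ↔ ((Y ∧ ((Z ∨ V) ↔ V)) ⊕ (V ∨ W)))) → (V ↔ Z)) = True ⊕ True = False

False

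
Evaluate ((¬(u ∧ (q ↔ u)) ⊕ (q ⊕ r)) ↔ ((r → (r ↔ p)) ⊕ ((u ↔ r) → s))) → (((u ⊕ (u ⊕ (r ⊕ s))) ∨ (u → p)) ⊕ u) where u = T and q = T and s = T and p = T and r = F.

T

q ↔ u = T ↔ T = T
u ∧ (q ↔ u) = T ∧ T = T
¬(u ∧ (q ↔ u)) = ¬T = F
q ⊕ r = T ⊕ F = T
¬(u ∧ (q ↔ u)) ⊕ (q ⊕ r) = F ⊕ T = T
r ↔ p = F ↔ T = F
r → (r ↔ p) = F → F = T
u ↔ r = T ↔ F = F
(u ↔ r) → s = F → T = T
(r → (r ↔ p)) ⊕ ((u ↔ r) → s) = T ⊕ T = F
(¬(u ∧ (q ↔ u)) ⊕ (q ⊕ r)) ↔ ((r → (r ↔ p)) ⊕ ((u ↔ r) → s)) = T ↔ F = F
r ⊕ s = F ⊕ T = T
u ⊕ (r ⊕ s) = T ⊕ T = F
u ⊕ (u ⊕ (r ⊕ s)) = T ⊕ F = T
u → p = T → T = T
(u ⊕ (u ⊕ (r ⊕ s))) ∨ (u → p) = T ∨ T = T
((u ⊕ (u ⊕ (r ⊕ s))) ∨ (u → p)) ⊕ u = T ⊕ T = F
((¬(u ∧ (q ↔ u)) ⊕ (q ⊕ r)) ↔ ((r → (r ↔ p)) ⊕ ((u ↔ r) → s))) → (((u ⊕ (u ⊕ (r ⊕ s))) ∨ (u → p)) ⊕ u) = F → F = T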